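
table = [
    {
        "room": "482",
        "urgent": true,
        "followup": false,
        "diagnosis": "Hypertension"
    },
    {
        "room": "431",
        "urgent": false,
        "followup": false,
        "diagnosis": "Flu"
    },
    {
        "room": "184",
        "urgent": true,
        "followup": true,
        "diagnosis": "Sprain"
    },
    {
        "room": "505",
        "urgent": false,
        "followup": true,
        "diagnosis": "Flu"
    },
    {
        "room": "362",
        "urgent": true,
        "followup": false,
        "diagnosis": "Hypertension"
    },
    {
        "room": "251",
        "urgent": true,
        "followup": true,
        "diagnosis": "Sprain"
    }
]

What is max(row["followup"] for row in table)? True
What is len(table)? 6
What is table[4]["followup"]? False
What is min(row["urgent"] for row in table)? False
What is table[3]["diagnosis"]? "Flu"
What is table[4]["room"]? "362"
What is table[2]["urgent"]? True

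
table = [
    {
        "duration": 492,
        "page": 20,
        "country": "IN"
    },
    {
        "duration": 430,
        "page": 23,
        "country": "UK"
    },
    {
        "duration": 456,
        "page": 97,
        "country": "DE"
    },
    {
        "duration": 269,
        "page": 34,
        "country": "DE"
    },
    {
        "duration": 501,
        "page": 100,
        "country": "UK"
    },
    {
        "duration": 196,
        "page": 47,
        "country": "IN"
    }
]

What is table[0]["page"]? 20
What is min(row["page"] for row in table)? 20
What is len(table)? 6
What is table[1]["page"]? 23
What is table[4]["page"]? 100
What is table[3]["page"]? 34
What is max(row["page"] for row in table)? 100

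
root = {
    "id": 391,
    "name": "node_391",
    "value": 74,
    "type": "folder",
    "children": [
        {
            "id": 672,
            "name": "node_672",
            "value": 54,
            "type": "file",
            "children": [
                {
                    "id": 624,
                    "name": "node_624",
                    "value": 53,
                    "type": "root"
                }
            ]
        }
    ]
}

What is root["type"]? "folder"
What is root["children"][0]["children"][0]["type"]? "root"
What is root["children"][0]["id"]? 672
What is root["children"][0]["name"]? "node_672"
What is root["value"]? 74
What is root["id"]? 391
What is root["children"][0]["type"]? "file"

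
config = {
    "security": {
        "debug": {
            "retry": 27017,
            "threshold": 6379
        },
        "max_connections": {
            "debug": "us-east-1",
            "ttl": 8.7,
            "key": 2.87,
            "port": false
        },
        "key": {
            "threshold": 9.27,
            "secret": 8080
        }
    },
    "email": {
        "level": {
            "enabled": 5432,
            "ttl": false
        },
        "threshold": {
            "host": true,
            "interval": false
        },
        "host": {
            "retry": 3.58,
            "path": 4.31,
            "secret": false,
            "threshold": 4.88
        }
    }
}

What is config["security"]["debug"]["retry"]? 27017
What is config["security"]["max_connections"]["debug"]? "us-east-1"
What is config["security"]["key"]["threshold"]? 9.27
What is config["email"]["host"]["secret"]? False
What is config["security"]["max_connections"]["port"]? False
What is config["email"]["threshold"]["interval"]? False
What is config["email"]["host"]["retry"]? 3.58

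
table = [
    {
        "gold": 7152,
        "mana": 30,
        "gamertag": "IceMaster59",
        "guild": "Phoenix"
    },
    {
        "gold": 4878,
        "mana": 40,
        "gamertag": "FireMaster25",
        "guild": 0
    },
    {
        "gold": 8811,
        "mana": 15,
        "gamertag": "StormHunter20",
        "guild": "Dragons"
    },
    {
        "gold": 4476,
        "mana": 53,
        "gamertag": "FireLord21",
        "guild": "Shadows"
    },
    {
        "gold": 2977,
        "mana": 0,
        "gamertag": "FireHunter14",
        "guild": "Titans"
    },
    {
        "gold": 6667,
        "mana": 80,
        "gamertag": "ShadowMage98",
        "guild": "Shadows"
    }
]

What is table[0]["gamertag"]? "IceMaster59"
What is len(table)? 6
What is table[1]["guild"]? 0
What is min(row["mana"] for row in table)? 0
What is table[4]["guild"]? "Titans"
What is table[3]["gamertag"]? "FireLord21"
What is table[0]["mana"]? 30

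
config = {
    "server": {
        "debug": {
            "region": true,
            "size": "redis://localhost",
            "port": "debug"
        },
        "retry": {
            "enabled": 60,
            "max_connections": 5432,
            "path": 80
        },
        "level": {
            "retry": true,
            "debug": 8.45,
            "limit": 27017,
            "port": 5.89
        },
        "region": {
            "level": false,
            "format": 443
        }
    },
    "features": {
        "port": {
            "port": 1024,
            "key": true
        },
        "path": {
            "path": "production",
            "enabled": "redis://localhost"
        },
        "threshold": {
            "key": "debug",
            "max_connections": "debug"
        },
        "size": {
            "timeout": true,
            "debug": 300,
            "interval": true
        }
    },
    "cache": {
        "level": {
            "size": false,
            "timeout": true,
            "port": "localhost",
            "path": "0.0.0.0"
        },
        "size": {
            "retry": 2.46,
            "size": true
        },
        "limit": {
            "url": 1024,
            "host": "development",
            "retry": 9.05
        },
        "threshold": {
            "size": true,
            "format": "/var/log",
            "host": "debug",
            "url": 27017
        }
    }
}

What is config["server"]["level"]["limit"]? 27017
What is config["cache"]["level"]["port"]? "localhost"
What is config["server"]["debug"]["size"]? "redis://localhost"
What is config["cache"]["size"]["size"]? True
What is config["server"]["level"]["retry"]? True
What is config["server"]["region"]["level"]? False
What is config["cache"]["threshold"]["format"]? "/var/log"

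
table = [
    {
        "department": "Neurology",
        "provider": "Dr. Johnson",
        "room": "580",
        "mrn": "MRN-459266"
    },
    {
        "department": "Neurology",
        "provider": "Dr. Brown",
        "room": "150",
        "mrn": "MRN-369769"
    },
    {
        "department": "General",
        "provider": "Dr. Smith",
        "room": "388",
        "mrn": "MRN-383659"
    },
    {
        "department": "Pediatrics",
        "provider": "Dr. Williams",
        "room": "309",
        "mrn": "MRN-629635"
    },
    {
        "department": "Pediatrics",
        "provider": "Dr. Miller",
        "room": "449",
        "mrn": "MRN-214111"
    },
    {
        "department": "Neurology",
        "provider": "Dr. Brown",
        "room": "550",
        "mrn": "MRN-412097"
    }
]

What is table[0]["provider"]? "Dr. Johnson"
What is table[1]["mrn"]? "MRN-369769"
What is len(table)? 6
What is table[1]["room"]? "150"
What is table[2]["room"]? "388"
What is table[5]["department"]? "Neurology"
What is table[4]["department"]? "Pediatrics"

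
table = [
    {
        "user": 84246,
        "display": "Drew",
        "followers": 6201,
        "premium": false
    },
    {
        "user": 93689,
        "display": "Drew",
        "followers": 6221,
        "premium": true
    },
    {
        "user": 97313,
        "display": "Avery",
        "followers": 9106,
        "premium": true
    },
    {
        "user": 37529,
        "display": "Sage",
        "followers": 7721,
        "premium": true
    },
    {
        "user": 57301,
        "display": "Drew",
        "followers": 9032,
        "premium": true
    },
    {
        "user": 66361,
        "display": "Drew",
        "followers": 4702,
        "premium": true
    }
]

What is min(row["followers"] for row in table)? 4702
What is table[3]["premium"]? True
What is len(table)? 6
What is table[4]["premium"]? True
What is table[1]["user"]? 93689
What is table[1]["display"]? "Drew"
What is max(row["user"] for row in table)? 97313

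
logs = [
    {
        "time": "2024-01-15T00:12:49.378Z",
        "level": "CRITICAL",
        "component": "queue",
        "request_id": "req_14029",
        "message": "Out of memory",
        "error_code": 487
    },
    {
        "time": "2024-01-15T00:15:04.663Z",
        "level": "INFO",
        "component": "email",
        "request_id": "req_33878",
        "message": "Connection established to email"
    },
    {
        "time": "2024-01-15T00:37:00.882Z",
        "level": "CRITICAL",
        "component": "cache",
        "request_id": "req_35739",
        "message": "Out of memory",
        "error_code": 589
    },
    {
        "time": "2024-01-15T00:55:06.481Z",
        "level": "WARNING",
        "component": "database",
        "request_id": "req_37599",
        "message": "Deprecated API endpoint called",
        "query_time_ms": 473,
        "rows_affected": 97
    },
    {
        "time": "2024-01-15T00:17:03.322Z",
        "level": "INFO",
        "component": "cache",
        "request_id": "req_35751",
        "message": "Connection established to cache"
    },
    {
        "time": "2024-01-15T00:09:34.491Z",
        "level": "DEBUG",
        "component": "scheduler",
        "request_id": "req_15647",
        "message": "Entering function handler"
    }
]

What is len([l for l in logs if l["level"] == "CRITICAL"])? 2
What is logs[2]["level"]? "CRITICAL"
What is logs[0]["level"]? "CRITICAL"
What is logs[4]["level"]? "INFO"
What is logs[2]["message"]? "Out of memory"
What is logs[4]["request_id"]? "req_35751"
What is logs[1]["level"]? "INFO"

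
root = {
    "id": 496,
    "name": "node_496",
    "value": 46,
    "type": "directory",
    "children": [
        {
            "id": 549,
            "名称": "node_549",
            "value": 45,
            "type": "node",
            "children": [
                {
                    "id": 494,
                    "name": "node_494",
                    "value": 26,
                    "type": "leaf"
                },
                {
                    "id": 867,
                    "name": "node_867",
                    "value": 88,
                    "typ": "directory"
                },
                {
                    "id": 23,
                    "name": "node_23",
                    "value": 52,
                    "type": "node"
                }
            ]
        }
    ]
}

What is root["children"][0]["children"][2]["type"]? "node"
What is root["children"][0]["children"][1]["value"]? 88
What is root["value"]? 46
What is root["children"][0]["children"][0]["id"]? 494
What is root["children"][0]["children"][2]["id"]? 23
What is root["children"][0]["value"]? 45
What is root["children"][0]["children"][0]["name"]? "node_494"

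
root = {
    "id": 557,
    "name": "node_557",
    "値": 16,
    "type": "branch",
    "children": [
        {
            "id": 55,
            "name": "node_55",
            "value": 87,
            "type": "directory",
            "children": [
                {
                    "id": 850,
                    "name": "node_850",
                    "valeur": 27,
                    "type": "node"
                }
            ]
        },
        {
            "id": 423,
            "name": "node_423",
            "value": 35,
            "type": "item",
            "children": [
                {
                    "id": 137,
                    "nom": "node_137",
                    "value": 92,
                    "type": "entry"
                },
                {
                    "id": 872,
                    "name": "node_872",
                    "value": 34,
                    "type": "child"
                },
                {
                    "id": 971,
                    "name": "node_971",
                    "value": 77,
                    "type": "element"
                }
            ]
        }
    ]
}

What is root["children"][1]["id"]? 423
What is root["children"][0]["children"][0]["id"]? 850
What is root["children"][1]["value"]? 35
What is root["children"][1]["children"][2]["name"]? "node_971"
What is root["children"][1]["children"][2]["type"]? "element"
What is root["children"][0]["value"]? 87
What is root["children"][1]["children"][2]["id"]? 971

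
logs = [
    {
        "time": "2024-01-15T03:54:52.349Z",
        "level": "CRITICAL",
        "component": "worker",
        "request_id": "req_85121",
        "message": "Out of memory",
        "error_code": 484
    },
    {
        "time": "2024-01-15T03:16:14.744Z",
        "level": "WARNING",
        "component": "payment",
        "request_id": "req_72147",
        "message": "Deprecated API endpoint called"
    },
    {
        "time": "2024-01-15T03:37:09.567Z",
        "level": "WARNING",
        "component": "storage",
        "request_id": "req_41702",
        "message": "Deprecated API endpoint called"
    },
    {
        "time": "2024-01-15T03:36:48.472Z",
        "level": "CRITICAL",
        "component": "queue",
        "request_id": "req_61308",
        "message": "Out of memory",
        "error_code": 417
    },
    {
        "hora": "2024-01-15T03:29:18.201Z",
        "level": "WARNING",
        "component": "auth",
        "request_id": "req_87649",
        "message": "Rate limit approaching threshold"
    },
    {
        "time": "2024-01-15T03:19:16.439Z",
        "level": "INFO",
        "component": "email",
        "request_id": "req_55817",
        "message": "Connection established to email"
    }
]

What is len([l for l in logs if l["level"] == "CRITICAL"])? 2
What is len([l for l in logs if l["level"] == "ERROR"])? 0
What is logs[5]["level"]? "INFO"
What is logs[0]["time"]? "2024-01-15T03:54:52.349Z"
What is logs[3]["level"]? "CRITICAL"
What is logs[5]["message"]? "Connection established to email"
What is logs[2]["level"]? "WARNING"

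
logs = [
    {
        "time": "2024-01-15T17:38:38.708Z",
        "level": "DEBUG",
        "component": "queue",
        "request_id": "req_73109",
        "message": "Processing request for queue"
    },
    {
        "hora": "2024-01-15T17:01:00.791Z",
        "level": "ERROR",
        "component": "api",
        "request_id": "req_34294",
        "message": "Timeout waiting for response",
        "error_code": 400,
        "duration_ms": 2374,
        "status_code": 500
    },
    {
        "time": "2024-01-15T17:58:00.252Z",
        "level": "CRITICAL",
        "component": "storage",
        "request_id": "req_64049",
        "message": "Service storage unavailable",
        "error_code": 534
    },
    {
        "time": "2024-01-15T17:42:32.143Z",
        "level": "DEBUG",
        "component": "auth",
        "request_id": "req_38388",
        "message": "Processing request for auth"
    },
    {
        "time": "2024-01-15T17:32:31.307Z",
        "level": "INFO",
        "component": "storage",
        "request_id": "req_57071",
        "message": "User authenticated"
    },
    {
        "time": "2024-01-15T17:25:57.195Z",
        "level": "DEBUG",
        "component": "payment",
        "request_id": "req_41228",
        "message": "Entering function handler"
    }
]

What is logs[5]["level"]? "DEBUG"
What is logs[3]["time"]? "2024-01-15T17:42:32.143Z"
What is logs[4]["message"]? "User authenticated"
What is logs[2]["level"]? "CRITICAL"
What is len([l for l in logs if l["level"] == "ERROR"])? 1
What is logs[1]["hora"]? "2024-01-15T17:01:00.791Z"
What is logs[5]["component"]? "payment"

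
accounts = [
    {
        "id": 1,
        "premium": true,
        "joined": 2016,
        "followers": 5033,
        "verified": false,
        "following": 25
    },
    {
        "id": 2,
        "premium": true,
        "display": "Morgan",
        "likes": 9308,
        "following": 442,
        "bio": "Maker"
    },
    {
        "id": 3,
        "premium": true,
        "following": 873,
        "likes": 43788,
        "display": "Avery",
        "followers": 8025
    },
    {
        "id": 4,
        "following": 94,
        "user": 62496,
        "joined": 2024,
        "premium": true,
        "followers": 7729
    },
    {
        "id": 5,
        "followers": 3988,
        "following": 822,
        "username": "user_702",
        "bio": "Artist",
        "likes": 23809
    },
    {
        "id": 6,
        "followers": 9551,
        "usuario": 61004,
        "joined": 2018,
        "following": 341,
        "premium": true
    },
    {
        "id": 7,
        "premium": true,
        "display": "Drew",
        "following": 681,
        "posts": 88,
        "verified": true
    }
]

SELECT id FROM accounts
[1, 2, 3, 4, 5, 6, 7]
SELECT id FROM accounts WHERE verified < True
[1]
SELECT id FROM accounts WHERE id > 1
[2, 3, 4, 5, 6, 7]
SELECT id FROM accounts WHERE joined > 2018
[4]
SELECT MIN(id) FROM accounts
1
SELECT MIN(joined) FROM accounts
2016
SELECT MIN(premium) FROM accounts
True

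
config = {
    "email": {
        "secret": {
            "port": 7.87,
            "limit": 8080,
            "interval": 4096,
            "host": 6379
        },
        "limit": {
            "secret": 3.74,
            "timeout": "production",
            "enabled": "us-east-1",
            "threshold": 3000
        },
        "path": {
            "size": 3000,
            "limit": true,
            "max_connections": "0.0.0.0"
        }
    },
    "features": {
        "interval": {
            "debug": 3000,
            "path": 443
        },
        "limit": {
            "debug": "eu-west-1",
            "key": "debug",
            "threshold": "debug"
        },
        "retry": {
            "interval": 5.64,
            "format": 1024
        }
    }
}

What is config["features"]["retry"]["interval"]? 5.64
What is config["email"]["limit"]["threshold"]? 3000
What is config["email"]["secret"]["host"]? 6379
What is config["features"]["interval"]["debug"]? 3000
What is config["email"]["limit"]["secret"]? 3.74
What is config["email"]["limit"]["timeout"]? "production"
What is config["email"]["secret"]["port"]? 7.87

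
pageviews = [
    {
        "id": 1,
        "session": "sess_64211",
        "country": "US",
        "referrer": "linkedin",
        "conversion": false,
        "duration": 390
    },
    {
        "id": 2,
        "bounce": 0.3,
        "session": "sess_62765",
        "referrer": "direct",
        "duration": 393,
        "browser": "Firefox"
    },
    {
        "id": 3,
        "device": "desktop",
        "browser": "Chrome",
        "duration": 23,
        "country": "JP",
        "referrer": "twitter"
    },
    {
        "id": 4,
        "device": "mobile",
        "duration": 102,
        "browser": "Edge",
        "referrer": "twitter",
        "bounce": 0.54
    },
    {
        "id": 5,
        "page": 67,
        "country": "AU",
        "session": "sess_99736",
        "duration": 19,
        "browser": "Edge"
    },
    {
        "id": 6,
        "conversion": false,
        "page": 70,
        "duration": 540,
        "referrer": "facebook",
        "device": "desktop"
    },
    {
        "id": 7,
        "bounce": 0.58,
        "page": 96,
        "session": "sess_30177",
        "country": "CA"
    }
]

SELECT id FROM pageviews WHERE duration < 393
[1, 3, 4, 5]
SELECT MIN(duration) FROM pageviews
19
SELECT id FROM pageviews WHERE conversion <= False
[1, 6]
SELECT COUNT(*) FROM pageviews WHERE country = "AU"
1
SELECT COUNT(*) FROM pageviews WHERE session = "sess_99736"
1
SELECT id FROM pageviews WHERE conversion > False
[]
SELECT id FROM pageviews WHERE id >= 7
[7]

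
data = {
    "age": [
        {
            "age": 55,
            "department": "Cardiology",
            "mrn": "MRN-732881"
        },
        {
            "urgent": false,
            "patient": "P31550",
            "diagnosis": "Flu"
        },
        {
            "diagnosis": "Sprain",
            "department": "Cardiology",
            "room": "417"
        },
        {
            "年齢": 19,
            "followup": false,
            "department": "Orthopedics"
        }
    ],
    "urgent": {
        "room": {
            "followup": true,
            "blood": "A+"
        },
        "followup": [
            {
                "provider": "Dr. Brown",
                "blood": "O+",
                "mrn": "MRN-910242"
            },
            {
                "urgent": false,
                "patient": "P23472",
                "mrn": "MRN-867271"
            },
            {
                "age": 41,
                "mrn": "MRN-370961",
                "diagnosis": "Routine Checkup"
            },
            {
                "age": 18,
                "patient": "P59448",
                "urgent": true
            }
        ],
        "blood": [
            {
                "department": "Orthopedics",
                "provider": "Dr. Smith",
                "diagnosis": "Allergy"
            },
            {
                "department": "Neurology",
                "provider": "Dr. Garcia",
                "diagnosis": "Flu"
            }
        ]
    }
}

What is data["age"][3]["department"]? "Orthopedics"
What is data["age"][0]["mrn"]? "MRN-732881"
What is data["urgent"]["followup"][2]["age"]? 41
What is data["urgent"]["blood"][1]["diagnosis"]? "Flu"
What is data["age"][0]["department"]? "Cardiology"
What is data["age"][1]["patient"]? "P31550"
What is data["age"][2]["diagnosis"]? "Sprain"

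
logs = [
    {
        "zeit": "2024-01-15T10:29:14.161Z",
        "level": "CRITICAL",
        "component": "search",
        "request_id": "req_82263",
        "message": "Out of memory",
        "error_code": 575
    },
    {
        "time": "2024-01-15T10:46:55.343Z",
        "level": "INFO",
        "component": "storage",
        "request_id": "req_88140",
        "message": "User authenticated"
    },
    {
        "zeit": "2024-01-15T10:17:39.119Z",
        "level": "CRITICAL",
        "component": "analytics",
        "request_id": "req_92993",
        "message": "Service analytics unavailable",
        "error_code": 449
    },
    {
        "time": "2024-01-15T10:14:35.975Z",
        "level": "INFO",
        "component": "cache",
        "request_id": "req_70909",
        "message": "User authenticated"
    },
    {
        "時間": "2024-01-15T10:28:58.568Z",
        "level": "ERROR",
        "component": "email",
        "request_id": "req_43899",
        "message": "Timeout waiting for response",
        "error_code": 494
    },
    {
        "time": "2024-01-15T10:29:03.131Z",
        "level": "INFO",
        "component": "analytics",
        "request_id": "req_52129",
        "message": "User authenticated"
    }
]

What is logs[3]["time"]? "2024-01-15T10:14:35.975Z"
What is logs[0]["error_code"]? 575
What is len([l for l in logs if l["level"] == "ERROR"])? 1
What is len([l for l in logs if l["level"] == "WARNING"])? 0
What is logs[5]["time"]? "2024-01-15T10:29:03.131Z"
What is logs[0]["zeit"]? "2024-01-15T10:29:14.161Z"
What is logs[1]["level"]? "INFO"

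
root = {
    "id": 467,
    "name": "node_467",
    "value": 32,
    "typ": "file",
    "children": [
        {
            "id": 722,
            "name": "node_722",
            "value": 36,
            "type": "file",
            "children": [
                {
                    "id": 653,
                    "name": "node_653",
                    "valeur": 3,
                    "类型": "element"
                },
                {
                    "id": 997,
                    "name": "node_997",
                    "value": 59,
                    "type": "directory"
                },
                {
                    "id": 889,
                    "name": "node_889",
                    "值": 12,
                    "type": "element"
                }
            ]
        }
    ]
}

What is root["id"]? 467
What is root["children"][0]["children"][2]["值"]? 12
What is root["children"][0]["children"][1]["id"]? 997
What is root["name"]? "node_467"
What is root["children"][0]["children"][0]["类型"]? "element"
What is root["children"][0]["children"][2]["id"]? 889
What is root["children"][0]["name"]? "node_722"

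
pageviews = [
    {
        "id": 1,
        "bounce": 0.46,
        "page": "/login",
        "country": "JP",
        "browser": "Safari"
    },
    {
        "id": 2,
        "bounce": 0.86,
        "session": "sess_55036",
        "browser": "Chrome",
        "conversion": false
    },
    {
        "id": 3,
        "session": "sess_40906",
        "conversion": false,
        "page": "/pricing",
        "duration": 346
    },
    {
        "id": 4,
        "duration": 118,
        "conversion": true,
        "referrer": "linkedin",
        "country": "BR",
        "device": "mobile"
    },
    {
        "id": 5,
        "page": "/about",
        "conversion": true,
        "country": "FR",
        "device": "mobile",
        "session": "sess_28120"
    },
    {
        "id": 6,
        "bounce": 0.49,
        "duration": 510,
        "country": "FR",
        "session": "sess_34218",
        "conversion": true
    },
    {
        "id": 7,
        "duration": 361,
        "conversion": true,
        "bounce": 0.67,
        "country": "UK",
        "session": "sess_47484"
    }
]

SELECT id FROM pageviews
[1, 2, 3, 4, 5, 6, 7]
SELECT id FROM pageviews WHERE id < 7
[1, 2, 3, 4, 5, 6]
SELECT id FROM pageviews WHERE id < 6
[1, 2, 3, 4, 5]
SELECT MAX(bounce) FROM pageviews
0.86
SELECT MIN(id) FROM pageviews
1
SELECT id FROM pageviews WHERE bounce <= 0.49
[1, 6]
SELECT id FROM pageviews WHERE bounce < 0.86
[1, 6, 7]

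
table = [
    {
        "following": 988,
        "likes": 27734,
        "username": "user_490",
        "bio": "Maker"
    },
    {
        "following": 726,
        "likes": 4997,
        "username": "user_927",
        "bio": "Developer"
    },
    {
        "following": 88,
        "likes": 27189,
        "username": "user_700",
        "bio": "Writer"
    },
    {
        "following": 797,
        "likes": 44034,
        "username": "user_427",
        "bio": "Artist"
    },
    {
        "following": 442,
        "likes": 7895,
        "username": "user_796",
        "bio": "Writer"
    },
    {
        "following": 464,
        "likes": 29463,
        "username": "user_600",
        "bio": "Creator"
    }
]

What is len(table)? 6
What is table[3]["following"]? 797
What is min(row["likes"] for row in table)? 4997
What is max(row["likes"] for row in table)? 44034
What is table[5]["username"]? "user_600"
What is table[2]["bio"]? "Writer"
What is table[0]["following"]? 988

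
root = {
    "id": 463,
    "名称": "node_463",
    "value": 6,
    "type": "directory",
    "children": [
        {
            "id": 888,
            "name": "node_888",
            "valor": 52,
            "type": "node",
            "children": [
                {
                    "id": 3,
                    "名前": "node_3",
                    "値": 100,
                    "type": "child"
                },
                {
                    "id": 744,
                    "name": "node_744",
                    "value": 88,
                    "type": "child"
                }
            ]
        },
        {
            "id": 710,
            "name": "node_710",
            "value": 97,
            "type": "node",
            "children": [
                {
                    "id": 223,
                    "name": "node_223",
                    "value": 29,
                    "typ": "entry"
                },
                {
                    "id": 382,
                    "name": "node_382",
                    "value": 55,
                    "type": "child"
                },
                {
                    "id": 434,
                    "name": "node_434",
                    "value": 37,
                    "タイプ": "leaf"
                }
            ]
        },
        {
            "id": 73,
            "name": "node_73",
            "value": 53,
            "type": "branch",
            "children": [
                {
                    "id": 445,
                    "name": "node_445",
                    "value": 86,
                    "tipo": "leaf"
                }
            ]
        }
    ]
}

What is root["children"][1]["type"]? "node"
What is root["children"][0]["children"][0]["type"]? "child"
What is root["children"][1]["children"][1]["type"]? "child"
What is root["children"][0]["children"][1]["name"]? "node_744"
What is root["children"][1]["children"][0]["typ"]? "entry"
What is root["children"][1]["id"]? 710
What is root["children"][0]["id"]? 888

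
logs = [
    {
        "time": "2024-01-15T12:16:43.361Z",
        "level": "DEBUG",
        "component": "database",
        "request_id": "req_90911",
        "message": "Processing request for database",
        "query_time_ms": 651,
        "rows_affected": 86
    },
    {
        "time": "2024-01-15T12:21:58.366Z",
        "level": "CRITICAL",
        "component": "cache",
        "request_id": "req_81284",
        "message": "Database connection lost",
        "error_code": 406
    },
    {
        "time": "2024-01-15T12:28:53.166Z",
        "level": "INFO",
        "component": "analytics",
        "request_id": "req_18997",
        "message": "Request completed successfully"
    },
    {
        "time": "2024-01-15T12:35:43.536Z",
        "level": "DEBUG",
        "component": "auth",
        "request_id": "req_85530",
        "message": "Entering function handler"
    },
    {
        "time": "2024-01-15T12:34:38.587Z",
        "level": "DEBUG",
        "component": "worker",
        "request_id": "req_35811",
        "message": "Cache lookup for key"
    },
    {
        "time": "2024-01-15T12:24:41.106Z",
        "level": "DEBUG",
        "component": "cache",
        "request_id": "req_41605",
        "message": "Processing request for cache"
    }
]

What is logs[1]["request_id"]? "req_81284"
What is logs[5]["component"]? "cache"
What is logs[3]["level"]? "DEBUG"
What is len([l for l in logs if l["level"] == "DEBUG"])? 4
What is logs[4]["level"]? "DEBUG"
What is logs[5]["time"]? "2024-01-15T12:24:41.106Z"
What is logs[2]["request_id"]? "req_18997"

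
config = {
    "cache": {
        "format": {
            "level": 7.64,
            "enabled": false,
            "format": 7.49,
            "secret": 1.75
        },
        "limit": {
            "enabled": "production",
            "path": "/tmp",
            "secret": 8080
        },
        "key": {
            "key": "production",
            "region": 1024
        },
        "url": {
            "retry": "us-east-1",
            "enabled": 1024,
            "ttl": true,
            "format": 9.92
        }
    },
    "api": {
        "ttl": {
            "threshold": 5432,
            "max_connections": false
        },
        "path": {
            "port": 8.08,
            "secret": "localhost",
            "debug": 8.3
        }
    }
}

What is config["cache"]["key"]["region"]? 1024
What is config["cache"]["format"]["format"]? 7.49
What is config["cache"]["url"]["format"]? 9.92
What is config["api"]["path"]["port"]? 8.08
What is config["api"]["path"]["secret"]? "localhost"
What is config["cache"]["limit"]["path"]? "/tmp"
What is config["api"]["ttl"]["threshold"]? 5432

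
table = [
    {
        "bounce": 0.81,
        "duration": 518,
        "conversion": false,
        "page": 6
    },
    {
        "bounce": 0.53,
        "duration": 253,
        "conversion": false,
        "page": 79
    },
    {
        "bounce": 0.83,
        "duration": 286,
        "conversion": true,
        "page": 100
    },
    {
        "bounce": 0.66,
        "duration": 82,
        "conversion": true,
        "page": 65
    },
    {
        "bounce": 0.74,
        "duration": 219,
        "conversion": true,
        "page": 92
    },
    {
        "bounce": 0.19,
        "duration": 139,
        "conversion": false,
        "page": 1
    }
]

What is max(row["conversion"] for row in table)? True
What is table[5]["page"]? 1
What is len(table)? 6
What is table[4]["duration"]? 219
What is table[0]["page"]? 6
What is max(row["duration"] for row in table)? 518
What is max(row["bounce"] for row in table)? 0.83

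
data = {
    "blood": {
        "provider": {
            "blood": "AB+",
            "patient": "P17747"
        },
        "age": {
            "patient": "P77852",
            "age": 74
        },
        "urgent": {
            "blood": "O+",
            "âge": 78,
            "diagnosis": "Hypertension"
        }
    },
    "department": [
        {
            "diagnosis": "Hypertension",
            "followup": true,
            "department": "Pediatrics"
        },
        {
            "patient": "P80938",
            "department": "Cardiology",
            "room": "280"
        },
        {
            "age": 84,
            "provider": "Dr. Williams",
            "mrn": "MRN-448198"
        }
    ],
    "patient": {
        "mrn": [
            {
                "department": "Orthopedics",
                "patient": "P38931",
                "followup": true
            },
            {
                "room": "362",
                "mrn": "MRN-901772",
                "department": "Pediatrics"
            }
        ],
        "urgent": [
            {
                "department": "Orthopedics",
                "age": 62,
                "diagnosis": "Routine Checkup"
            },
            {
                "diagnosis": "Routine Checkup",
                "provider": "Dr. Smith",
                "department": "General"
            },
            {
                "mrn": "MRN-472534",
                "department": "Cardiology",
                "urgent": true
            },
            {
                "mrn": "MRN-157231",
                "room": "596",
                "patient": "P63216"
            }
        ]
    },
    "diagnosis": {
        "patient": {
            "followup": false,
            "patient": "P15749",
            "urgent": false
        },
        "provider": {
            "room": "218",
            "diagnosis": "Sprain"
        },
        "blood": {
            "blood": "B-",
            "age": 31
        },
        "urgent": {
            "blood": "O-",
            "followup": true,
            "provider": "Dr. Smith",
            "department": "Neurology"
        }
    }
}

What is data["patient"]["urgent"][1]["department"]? "General"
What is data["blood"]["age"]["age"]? 74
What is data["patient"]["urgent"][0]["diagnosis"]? "Routine Checkup"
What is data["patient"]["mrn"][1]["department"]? "Pediatrics"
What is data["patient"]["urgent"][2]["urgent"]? True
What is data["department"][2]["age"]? 84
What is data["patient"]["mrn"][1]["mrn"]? "MRN-901772"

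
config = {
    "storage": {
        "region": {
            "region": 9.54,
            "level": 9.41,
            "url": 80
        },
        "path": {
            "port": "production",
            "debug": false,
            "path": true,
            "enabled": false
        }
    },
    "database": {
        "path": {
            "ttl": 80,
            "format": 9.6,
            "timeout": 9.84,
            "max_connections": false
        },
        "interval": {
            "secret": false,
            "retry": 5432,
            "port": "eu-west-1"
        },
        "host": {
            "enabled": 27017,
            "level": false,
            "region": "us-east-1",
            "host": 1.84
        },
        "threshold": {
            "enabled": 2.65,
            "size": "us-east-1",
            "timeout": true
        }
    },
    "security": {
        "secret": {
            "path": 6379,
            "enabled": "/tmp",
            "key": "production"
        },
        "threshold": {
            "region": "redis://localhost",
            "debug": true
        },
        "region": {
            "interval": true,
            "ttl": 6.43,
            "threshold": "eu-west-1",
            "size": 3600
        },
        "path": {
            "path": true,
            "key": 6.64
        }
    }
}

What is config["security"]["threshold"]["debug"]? True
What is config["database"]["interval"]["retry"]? 5432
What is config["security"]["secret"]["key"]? "production"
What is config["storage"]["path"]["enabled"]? False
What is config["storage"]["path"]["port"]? "production"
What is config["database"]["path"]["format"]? 9.6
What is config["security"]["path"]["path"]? True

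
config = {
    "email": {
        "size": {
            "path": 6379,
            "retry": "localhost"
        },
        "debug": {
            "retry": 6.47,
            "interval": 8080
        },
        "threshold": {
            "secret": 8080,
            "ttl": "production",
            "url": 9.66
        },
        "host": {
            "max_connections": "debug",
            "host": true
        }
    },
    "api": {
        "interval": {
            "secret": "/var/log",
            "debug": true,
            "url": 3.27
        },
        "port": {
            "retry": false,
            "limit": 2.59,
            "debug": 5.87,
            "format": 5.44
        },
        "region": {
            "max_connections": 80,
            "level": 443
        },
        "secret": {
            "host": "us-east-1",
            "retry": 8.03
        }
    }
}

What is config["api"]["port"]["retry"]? False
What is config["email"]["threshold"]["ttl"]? "production"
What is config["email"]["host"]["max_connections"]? "debug"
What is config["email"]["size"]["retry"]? "localhost"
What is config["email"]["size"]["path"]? 6379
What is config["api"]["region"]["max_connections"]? 80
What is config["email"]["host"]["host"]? True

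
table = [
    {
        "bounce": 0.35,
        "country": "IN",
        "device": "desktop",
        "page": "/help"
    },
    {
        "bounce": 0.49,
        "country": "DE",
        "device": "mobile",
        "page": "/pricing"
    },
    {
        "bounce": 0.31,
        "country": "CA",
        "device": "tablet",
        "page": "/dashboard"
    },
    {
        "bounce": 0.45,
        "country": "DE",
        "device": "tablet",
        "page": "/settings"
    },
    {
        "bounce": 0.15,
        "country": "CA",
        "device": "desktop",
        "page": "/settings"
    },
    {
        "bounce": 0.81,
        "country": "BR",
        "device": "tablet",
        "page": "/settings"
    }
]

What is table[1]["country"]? "DE"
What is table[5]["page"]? "/settings"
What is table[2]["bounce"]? 0.31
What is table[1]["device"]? "mobile"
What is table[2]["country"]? "CA"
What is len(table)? 6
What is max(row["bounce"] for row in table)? 0.81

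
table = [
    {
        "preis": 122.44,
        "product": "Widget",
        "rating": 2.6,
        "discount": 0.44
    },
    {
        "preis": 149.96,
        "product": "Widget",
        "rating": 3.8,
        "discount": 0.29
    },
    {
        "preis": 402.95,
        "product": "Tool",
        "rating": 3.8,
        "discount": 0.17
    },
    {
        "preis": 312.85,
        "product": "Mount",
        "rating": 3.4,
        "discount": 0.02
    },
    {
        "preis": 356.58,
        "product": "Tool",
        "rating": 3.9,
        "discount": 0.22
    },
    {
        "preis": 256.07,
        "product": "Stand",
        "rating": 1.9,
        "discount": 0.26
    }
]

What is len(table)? 6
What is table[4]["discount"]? 0.22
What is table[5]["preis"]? 256.07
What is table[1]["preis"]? 149.96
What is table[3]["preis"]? 312.85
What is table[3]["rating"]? 3.4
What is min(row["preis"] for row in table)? 122.44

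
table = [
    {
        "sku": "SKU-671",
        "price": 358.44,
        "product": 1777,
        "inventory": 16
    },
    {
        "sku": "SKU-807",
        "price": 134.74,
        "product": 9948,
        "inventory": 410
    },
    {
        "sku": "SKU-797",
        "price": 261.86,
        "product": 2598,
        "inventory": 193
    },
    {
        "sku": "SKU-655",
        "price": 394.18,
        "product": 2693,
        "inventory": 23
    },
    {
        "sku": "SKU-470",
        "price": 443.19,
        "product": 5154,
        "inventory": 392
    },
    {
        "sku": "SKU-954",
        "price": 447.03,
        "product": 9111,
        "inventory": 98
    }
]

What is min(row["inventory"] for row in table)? 16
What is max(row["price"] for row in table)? 447.03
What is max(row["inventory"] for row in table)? 410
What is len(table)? 6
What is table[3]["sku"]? "SKU-655"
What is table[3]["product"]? 2693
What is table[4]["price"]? 443.19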